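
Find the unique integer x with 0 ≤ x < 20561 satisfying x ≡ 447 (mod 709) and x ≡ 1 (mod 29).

12500

Write x = 447 + 709·k. Then 709·k ≡ 1 − 447 ≡ 18 (mod 29).
Need 709⁻¹ mod 29. Extended Euclid on (29, 13):
29 = 2·13 + 3
13 = 4·3 + 1
3 = 3·1 + 0
Back-substitute:
1 = 13 − 4·3
1 = −4·29 + 9·13
709⁻¹ ≡ 9 (mod 29), so k ≡ 9·18 ≡ 17 (mod 29).
x = 447 + 709·17 = 12500.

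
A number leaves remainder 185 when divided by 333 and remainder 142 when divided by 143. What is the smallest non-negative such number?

45473

Write x = 185 + 333·k. Then 333·k ≡ 142 − 185 ≡ 100 (mod 143).
Need 333⁻¹ mod 143. Extended Euclid on (143, 47):
143 = 3*47 + 2
47 = 23*2 + 1
2 = 2*1 + 0
Back-substitute:
1 = 47 − 23·2
1 = −23·143 + 70·47
333⁻¹ ≡ 70 (mod 143), so k ≡ 70·100 ≡ 136 (mod 143).
x = 185 + 333·136 = 45473.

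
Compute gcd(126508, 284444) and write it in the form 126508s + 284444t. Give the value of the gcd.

Euclidean algorithm:
284444 = 2*126508 + 31428
126508 = 4*31428 + 796
31428 = 39*796 + 384
796 = 2*384 + 28
384 = 13*28 + 20
28 = 1*20 + 8
20 = 2*8 + 4
8 = 2*4 + 0
gcd(126508, 284444) = 4.
Working backward:
4 = 20 − 2·8
4 = −2·28 + 3·20
4 = 3·384 − 41·28
4 = −41·796 + 85·384
4 = 85·31428 − 3356·796
4 = −3356·126508 + 13509·31428
4 = 13509·284444 − 30374·126508
So 4 = (13509)·284444 + (-30374)·126508.

4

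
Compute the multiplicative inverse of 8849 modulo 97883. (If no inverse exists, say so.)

95184

gcd(97883, 8849) by repeated division:
97883 = 11*8849 + 544
8849 = 16*544 + 145
544 = 3*145 + 109
145 = 1*109 + 36
109 = 3*36 + 1
36 = 36*1 + 0
The gcd is 1. Working backward:
1 = 109 − 3·36
1 = −3·145 + 4·109
1 = 4·544 − 15·145
1 = −15·8849 + 244·544
1 = 244·97883 − 2699·8849
Hence 8849⁻¹ ≡ -2699 ≡ 95184 (mod 97883).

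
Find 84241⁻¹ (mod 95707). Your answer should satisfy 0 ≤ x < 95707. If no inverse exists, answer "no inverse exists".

25400

gcd(95707, 84241) by repeated division:
95707 = 1×84241 + 11466
84241 = 7×11466 + 3979
11466 = 2×3979 + 3508
3979 = 1×3508 + 471
3508 = 7×471 + 211
471 = 2×211 + 49
211 = 4×49 + 15
49 = 3×15 + 4
15 = 3×4 + 3
4 = 1×3 + 1
3 = 3×1 + 0
gcd = 1, so the inverse exists. Back-substitute:
1 = 4 − 3
1 = −15 + 4·4
1 = 4·49 − 13·15
1 = −13·211 + 56·49
1 = 56·471 − 125·211
1 = −125·3508 + 931·471
1 = 931·3979 − 1056·3508
1 = −1056·11466 + 3043·3979
1 = 3043·84241 − 22357·11466
1 = −22357·95707 + 25400·84241
So 84241·25400 ≡ 1 (mod 95707).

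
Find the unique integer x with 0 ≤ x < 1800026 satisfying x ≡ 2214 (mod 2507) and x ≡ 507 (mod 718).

Write x = 2214 + 2507·k. Then 2507·k ≡ 507 − 2214 ≡ 447 (mod 718).
Need 2507⁻¹ mod 718. Extended Euclid on (718, 353):
718 = 2*353 + 12
353 = 29*12 + 5
12 = 2*5 + 2
5 = 2*2 + 1
2 = 2*1 + 0
Back-substitute:
1 = 5 − 2·2
1 = −2·12 + 5·5
1 = 5·353 − 147·12
1 = −147·718 + 299·353
2507⁻¹ ≡ 299 (mod 718), so k ≡ 299·447 ≡ 105 (mod 718).
x = 2214 + 2507·105 = 265449.

265449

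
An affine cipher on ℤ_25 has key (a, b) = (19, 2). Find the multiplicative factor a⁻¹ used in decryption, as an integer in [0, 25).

4

Run Euclid on (25, 19):
25 = 1×19 + 6
19 = 3×6 + 1
6 = 6×1 + 0
Since gcd(19, 25) = 1, back-substitute to write 1 as a combination:
1 = 19 − 3·6
1 = −3·25 + 4·19
So 19·4 ≡ 1 (mod 25).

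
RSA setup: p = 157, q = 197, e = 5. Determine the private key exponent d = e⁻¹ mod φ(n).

φ(n) = (p−1)(q−1) = 156·196 = 30576.
Need d with 5·d ≡ 1 (mod 30576). Apply the extended Euclidean algorithm:
30576 = 6115·5 + 1
5 = 5·1 + 0
Back-substitute:
1 = 30576 − 6115·5
So 5·(-6115) ≡ 1 (mod 30576), hence d ≡ -6115 ≡ 24461 (mod 30576).

24461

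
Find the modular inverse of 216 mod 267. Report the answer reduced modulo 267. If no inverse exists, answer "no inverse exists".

Compute gcd(216, 267):
267 = 1·216 + 51
216 = 4·51 + 12
51 = 4·12 + 3
12 = 4·3 + 0
The gcd is 3, not 1, hence no inverse exists.

no inverse exists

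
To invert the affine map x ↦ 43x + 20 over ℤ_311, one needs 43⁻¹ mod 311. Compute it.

gcd(311, 43) by repeated division:
311 = 7*43 + 10
43 = 4*10 + 3
10 = 3*3 + 1
3 = 3*1 + 0
gcd = 1, so the inverse exists. Back-substitute:
1 = 10 − 3·3
1 = −3·43 + 13·10
1 = 13·311 − 94·43
Hence 43⁻¹ ≡ -94 ≡ 217 (mod 311).

217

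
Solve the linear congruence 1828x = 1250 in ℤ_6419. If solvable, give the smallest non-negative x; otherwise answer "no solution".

First find gcd(1828, 6419):
6419 = 3·1828 + 935
1828 = 1·935 + 893
935 = 1·893 + 42
893 = 21·42 + 11
42 = 3·11 + 9
11 = 1·9 + 2
9 = 4·2 + 1
2 = 2·1 + 0
gcd = 1, so a unique solution mod 6419 exists.
Back-substitute for the Bézout coefficients:
1 = 9 − 4·2
1 = −4·11 + 5·9
1 = 5·42 − 19·11
1 = −19·893 + 404·42
1 = 404·935 − 423·893
1 = −423·1828 + 827·935
1 = 827·6419 − 2904·1828
So 1828·(-2904) ≡ 1 (mod 6419), giving 1828⁻¹ ≡ 3515.
x ≡ 1828⁻¹·1250 ≡ 3515·1250 ≡ 3154 (mod 6419).

3154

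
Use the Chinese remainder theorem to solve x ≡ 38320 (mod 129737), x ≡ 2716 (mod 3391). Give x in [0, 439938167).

383670629

Write x = 38320 + 129737·k. Then 129737·k ≡ 2716 − 38320 ≡ 1697 (mod 3391).
Need 129737⁻¹ mod 3391. Extended Euclid on (3391, 879):
3391 = 3·879 + 754
879 = 1·754 + 125
754 = 6·125 + 4
125 = 31·4 + 1
4 = 4·1 + 0
Back-substitute:
1 = 125 − 31·4
1 = −31·754 + 187·125
1 = 187·879 − 218·754
1 = −218·3391 + 841·879
129737⁻¹ ≡ 841 (mod 3391), so k ≡ 841·1697 ≡ 2957 (mod 3391).
x = 38320 + 129737·2957 = 383670629.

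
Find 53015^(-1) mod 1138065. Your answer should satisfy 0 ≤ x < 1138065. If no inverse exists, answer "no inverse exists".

no inverse exists

Compute gcd(53015, 1138065):
1138065 = 21×53015 + 24750
53015 = 2×24750 + 3515
24750 = 7×3515 + 145
3515 = 24×145 + 35
145 = 4×35 + 5
35 = 7×5 + 0
Since gcd = 5 > 1, 53015 is not a unit mod 1138065.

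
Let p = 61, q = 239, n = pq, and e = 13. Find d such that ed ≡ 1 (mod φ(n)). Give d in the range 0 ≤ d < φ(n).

2197

φ(n) = (p−1)(q−1) = 60·238 = 14280.
Need d with 13·d ≡ 1 (mod 14280). Apply the extended Euclidean algorithm:
14280 = 1098*13 + 6
13 = 2*6 + 1
6 = 6*1 + 0
Back-substitute:
1 = 13 − 2·6
1 = −2·14280 + 2197·13
So 13·2197 ≡ 1 (mod 14280), hence d = 2197.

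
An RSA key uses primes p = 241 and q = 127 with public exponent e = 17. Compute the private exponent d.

10673

φ(n) = (p−1)(q−1) = 240·126 = 30240.
Need d with 17·d ≡ 1 (mod 30240). Apply the extended Euclidean algorithm:
30240 = 1778·17 + 14
17 = 1·14 + 3
14 = 4·3 + 2
3 = 1·2 + 1
2 = 2·1 + 0
Back-substitute:
1 = 3 − 2
1 = −14 + 5·3
1 = 5·17 − 6·14
1 = −6·30240 + 10673·17
So 17·10673 ≡ 1 (mod 30240), hence d = 10673.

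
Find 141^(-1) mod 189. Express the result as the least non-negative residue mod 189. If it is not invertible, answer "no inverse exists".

Compute gcd(141, 189):
189 = 1·141 + 48
141 = 2·48 + 45
48 = 1·45 + 3
45 = 15·3 + 0
gcd(141, 189) = 3 ≠ 1, so 141 has no multiplicative inverse modulo 189.

no inverse exists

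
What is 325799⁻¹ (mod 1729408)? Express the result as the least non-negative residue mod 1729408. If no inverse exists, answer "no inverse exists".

Extended Euclidean algorithm:
1729408 = 5·325799 + 100413
325799 = 3·100413 + 24560
100413 = 4·24560 + 2173
24560 = 11·2173 + 657
2173 = 3·657 + 202
657 = 3·202 + 51
202 = 3·51 + 49
51 = 1·49 + 2
49 = 24·2 + 1
2 = 2·1 + 0
Since gcd(325799, 1729408) = 1, back-substitute to write 1 as a combination:
1 = 49 − 24·2
1 = −24·51 + 25·49
1 = 25·202 − 99·51
1 = −99·657 + 322·202
1 = 322·2173 − 1065·657
1 = −1065·24560 + 12037·2173
1 = 12037·100413 − 49213·24560
1 = −49213·325799 + 159676·100413
1 = 159676·1729408 − 847593·325799
So 325799·(-847593) ≡ 1 (mod 1729408), and -847593 ≡ 881815 (mod 1729408).

881815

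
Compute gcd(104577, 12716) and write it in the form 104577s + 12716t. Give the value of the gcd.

11

Euclidean algorithm:
104577 = 8·12716 + 2849
12716 = 4·2849 + 1320
2849 = 2·1320 + 209
1320 = 6·209 + 66
209 = 3·66 + 11
66 = 6·11 + 0
gcd(104577, 12716) = 11.
Express as a combination:
11 = 209 − 3·66
11 = −3·1320 + 19·209
11 = 19·2849 − 41·1320
11 = −41·12716 + 183·2849
11 = 183·104577 − 1505·12716
So 11 = (183)·104577 + (-1505)·12716.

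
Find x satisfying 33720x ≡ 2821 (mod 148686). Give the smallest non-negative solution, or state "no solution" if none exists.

no solution

gcd(33720, 148686):
148686 = 4*33720 + 13806
33720 = 2*13806 + 6108
13806 = 2*6108 + 1590
6108 = 3*1590 + 1338
1590 = 1*1338 + 252
1338 = 5*252 + 78
252 = 3*78 + 18
78 = 4*18 + 6
18 = 3*6 + 0
gcd = 6, but 6 ∤ 2821, so the congruence has no solution.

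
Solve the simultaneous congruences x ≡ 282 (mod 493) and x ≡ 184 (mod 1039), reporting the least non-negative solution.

263051

Write x = 282 + 493·k. Then 493·k ≡ 184 − 282 ≡ 941 (mod 1039).
Need 493⁻¹ mod 1039. Extended Euclid on (1039, 493):
1039 = 2·493 + 53
493 = 9·53 + 16
53 = 3·16 + 5
16 = 3·5 + 1
5 = 5·1 + 0
Back-substitute:
1 = 16 − 3·5
1 = −3·53 + 10·16
1 = 10·493 − 93·53
1 = −93·1039 + 196·493
493⁻¹ ≡ 196 (mod 1039), so k ≡ 196·941 ≡ 533 (mod 1039).
x = 282 + 493·533 = 263051.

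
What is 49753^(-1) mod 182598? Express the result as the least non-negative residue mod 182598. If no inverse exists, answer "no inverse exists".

Extended Euclidean algorithm:
182598 = 3*49753 + 33339
49753 = 1*33339 + 16414
33339 = 2*16414 + 511
16414 = 32*511 + 62
511 = 8*62 + 15
62 = 4*15 + 2
15 = 7*2 + 1
2 = 2*1 + 0
Since gcd(49753, 182598) = 1, back-substitute to write 1 as a combination:
1 = 15 − 7·2
1 = −7·62 + 29·15
1 = 29·511 − 239·62
1 = −239·16414 + 7677·511
1 = 7677·33339 − 15593·16414
1 = −15593·49753 + 23270·33339
1 = 23270·182598 − 85403·49753
Thus 49753·(-85403) ≡ 1 (mod 182598); reducing, -85403 mod 182598 = 97195.

97195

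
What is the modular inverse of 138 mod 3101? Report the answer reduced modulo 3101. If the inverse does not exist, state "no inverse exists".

2719

gcd(3101, 138) by repeated division:
3101 = 22·138 + 65
138 = 2·65 + 8
65 = 8·8 + 1
8 = 8·1 + 0
gcd = 1, so the inverse exists. Back-substitute:
1 = 65 − 8·8
1 = −8·138 + 17·65
1 = 17·3101 − 382·138
So 138·(-382) ≡ 1 (mod 3101), and -382 ≡ 2719 (mod 3101).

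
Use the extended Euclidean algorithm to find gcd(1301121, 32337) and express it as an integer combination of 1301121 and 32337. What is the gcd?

Apply Euclid's algorithm to 1301121 and 32337:
1301121 = 40×32337 + 7641
32337 = 4×7641 + 1773
7641 = 4×1773 + 549
1773 = 3×549 + 126
549 = 4×126 + 45
126 = 2×45 + 36
45 = 1×36 + 9
36 = 4×9 + 0
gcd(1301121, 32337) = 9.
Working backward:
9 = 45 − 36
9 = −126 + 3·45
9 = 3·549 − 13·126
9 = −13·1773 + 42·549
9 = 42·7641 − 181·1773
9 = −181·32337 + 766·7641
9 = 766·1301121 − 30821·32337
So 9 = (766)·1301121 + (-30821)·32337.

9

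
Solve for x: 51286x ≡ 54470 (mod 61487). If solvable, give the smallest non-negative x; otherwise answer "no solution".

First find gcd(51286, 61487):
61487 = 1*51286 + 10201
51286 = 5*10201 + 281
10201 = 36*281 + 85
281 = 3*85 + 26
85 = 3*26 + 7
26 = 3*7 + 5
7 = 1*5 + 2
5 = 2*2 + 1
2 = 2*1 + 0
gcd = 1, so a unique solution mod 61487 exists.
Back-substitute for the Bézout coefficients:
1 = 5 − 2·2
1 = −2·7 + 3·5
1 = 3·26 − 11·7
1 = −11·85 + 36·26
1 = 36·281 − 119·85
1 = −119·10201 + 4320·281
1 = 4320·51286 − 21719·10201
1 = −21719·61487 + 26039·51286
So 51286·(26039) ≡ 1 (mod 61487), giving 51286⁻¹ ≡ 26039.
x ≡ 51286⁻¹·54470 ≡ 26039·54470 ≡ 23701 (mod 61487).

23701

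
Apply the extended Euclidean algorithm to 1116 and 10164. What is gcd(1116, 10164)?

Repeated division:
10164 = 9*1116 + 120
1116 = 9*120 + 36
120 = 3*36 + 12
36 = 3*12 + 0
gcd(1116, 10164) = 12.
Working backward:
12 = 120 − 3·36
12 = −3·1116 + 28·120
12 = 28·10164 − 255·1116
So 12 = (28)·10164 + (-255)·1116.

12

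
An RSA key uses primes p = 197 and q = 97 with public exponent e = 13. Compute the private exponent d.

φ(n) = (p−1)(q−1) = 196·96 = 18816.
Need d with 13·d ≡ 1 (mod 18816). Apply the extended Euclidean algorithm:
18816 = 1447×13 + 5
13 = 2×5 + 3
5 = 1×3 + 2
3 = 1×2 + 1
2 = 2×1 + 0
Back-substitute:
1 = 3 − 2
1 = −5 + 2·3
1 = 2·13 − 5·5
1 = −5·18816 + 7237·13
So 13·7237 ≡ 1 (mod 18816), hence d = 7237.

7237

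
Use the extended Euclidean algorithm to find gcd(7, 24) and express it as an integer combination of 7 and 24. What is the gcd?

1

Repeated division:
24 = 3·7 + 3
7 = 2·3 + 1
3 = 3·1 + 0
gcd(7, 24) = 1.
Working backward:
1 = 7 − 2·3
1 = −2·24 + 7·7
So 1 = (-2)·24 + (7)·7.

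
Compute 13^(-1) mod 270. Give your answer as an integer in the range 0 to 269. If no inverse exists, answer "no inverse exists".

187

Apply the Euclidean algorithm to 270 and 13:
270 = 20×13 + 10
13 = 1×10 + 3
10 = 3×3 + 1
3 = 3×1 + 0
Since gcd(13, 270) = 1, back-substitute to write 1 as a combination:
1 = 10 − 3·3
1 = −3·13 + 4·10
1 = 4·270 − 83·13
Hence 13⁻¹ ≡ -83 ≡ 187 (mod 270).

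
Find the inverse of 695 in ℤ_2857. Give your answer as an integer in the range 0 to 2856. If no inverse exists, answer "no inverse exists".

1447

Run Euclid on (2857, 695):
2857 = 4·695 + 77
695 = 9·77 + 2
77 = 38·2 + 1
2 = 2·1 + 0
The gcd is 1. Working backward:
1 = 77 − 38·2
1 = −38·695 + 343·77
1 = 343·2857 − 1410·695
So 695·(-1410) ≡ 1 (mod 2857), and -1410 ≡ 1447 (mod 2857).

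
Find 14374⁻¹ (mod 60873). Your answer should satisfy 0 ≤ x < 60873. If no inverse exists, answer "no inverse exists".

15394

Run Euclid on (60873, 14374):
60873 = 4×14374 + 3377
14374 = 4×3377 + 866
3377 = 3×866 + 779
866 = 1×779 + 87
779 = 8×87 + 83
87 = 1×83 + 4
83 = 20×4 + 3
4 = 1×3 + 1
3 = 3×1 + 0
Since gcd(14374, 60873) = 1, back-substitute to write 1 as a combination:
1 = 4 − 3
1 = −83 + 21·4
1 = 21·87 − 22·83
1 = −22·779 + 197·87
1 = 197·866 − 219·779
1 = −219·3377 + 854·866
1 = 854·14374 − 3635·3377
1 = −3635·60873 + 15394·14374
So 14374·15394 ≡ 1 (mod 60873).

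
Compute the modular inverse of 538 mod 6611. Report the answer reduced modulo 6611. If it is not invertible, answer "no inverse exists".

725

Run Euclid on (6611, 538):
6611 = 12*538 + 155
538 = 3*155 + 73
155 = 2*73 + 9
73 = 8*9 + 1
9 = 9*1 + 0
Since gcd(538, 6611) = 1, back-substitute to write 1 as a combination:
1 = 73 − 8·9
1 = −8·155 + 17·73
1 = 17·538 − 59·155
1 = −59·6611 + 725·538
So 538·725 ≡ 1 (mod 6611).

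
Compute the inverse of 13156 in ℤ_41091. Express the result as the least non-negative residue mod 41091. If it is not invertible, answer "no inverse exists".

gcd(41091, 13156) by repeated division:
41091 = 3·13156 + 1623
13156 = 8·1623 + 172
1623 = 9·172 + 75
172 = 2·75 + 22
75 = 3·22 + 9
22 = 2·9 + 4
9 = 2·4 + 1
4 = 4·1 + 0
Since gcd(13156, 41091) = 1, back-substitute to write 1 as a combination:
1 = 9 − 2·4
1 = −2·22 + 5·9
1 = 5·75 − 17·22
1 = −17·172 + 39·75
1 = 39·1623 − 368·172
1 = −368·13156 + 2983·1623
1 = 2983·41091 − 9317·13156
Hence 13156⁻¹ ≡ -9317 ≡ 31774 (mod 41091).

31774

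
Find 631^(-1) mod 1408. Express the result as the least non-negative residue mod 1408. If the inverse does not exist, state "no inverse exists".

Extended Euclidean algorithm:
1408 = 2×631 + 146
631 = 4×146 + 47
146 = 3×47 + 5
47 = 9×5 + 2
5 = 2×2 + 1
2 = 2×1 + 0
Since gcd(631, 1408) = 1, back-substitute to write 1 as a combination:
1 = 5 − 2·2
1 = −2·47 + 19·5
1 = 19·146 − 59·47
1 = −59·631 + 255·146
1 = 255·1408 − 569·631
Thus 631·(-569) ≡ 1 (mod 1408); reducing, -569 mod 1408 = 839.

839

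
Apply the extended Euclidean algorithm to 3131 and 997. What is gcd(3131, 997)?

Repeated division:
3131 = 3·997 + 140
997 = 7·140 + 17
140 = 8·17 + 4
17 = 4·4 + 1
4 = 4·1 + 0
gcd(3131, 997) = 1.
Working backward:
1 = 17 − 4·4
1 = −4·140 + 33·17
1 = 33·997 − 235·140
1 = −235·3131 + 738·997
So 1 = (-235)·3131 + (738)·997.

1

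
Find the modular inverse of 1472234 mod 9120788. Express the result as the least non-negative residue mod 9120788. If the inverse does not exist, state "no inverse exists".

no inverse exists

Compute gcd(1472234, 9120788):
9120788 = 6×1472234 + 287384
1472234 = 5×287384 + 35314
287384 = 8×35314 + 4872
35314 = 7×4872 + 1210
4872 = 4×1210 + 32
1210 = 37×32 + 26
32 = 1×26 + 6
26 = 4×6 + 2
6 = 3×2 + 0
gcd(1472234, 9120788) = 2 ≠ 1, so 1472234 has no multiplicative inverse modulo 9120788.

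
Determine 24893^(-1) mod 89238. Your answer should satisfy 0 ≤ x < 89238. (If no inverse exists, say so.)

Apply the Euclidean algorithm to 89238 and 24893:
89238 = 3·24893 + 14559
24893 = 1·14559 + 10334
14559 = 1·10334 + 4225
10334 = 2·4225 + 1884
4225 = 2·1884 + 457
1884 = 4·457 + 56
457 = 8·56 + 9
56 = 6·9 + 2
9 = 4·2 + 1
2 = 2·1 + 0
The gcd is 1. Working backward:
1 = 9 − 4·2
1 = −4·56 + 25·9
1 = 25·457 − 204·56
1 = −204·1884 + 841·457
1 = 841·4225 − 1886·1884
1 = −1886·10334 + 4613·4225
1 = 4613·14559 − 6499·10334
1 = −6499·24893 + 11112·14559
1 = 11112·89238 − 39835·24893
So 24893·(-39835) ≡ 1 (mod 89238), and -39835 ≡ 49403 (mod 89238).

49403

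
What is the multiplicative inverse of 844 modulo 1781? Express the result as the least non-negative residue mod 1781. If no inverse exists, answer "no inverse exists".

766

Apply the Euclidean algorithm to 1781 and 844:
1781 = 2*844 + 93
844 = 9*93 + 7
93 = 13*7 + 2
7 = 3*2 + 1
2 = 2*1 + 0
gcd = 1, so the inverse exists. Back-substitute:
1 = 7 − 3·2
1 = −3·93 + 40·7
1 = 40·844 − 363·93
1 = −363·1781 + 766·844
So 844·766 ≡ 1 (mod 1781).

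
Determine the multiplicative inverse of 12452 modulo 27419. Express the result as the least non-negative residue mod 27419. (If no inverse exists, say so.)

Run Euclid on (27419, 12452):
27419 = 2×12452 + 2515
12452 = 4×2515 + 2392
2515 = 1×2392 + 123
2392 = 19×123 + 55
123 = 2×55 + 13
55 = 4×13 + 3
13 = 4×3 + 1
3 = 3×1 + 0
The gcd is 1. Working backward:
1 = 13 − 4·3
1 = −4·55 + 17·13
1 = 17·123 − 38·55
1 = −38·2392 + 739·123
1 = 739·2515 − 777·2392
1 = −777·12452 + 3847·2515
1 = 3847·27419 − 8471·12452
So 12452·(-8471) ≡ 1 (mod 27419), and -8471 ≡ 18948 (mod 27419).

18948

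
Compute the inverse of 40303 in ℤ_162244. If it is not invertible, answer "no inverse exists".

50151

Run Euclid on (162244, 40303):
162244 = 4×40303 + 1032
40303 = 39×1032 + 55
1032 = 18×55 + 42
55 = 1×42 + 13
42 = 3×13 + 3
13 = 4×3 + 1
3 = 3×1 + 0
The gcd is 1. Working backward:
1 = 13 − 4·3
1 = −4·42 + 13·13
1 = 13·55 − 17·42
1 = −17·1032 + 319·55
1 = 319·40303 − 12458·1032
1 = −12458·162244 + 50151·40303
So 40303·50151 ≡ 1 (mod 162244).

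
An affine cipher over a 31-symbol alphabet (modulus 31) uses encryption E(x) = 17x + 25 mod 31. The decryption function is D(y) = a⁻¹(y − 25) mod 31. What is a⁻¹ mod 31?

Run Euclid on (31, 17):
31 = 1·17 + 14
17 = 1·14 + 3
14 = 4·3 + 2
3 = 1·2 + 1
2 = 2·1 + 0
The gcd is 1. Working backward:
1 = 3 − 2
1 = −14 + 5·3
1 = 5·17 − 6·14
1 = −6·31 + 11·17
So 17·11 ≡ 1 (mod 31).

11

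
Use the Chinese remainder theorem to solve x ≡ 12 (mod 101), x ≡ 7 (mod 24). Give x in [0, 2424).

Write x = 12 + 101·k. Then 101·k ≡ 7 − 12 ≡ 19 (mod 24).
Need 101⁻¹ mod 24. Extended Euclid on (24, 5):
24 = 4×5 + 4
5 = 1×4 + 1
4 = 4×1 + 0
Back-substitute:
1 = 5 − 4
1 = −24 + 5·5
101⁻¹ ≡ 5 (mod 24), so k ≡ 5·19 ≡ 23 (mod 24).
x = 12 + 101·23 = 2335.

2335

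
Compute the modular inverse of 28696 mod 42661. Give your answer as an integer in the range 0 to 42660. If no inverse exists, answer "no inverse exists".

13979

Apply the Euclidean algorithm to 42661 and 28696:
42661 = 1*28696 + 13965
28696 = 2*13965 + 766
13965 = 18*766 + 177
766 = 4*177 + 58
177 = 3*58 + 3
58 = 19*3 + 1
3 = 3*1 + 0
gcd = 1, so the inverse exists. Back-substitute:
1 = 58 − 19·3
1 = −19·177 + 58·58
1 = 58·766 − 251·177
1 = −251·13965 + 4576·766
1 = 4576·28696 − 9403·13965
1 = −9403·42661 + 13979·28696
So 28696·13979 ≡ 1 (mod 42661).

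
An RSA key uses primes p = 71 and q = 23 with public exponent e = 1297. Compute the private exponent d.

1033

φ(n) = (p−1)(q−1) = 70·22 = 1540.
Need d with 1297·d ≡ 1 (mod 1540). Apply the extended Euclidean algorithm:
1540 = 1*1297 + 243
1297 = 5*243 + 82
243 = 2*82 + 79
82 = 1*79 + 3
79 = 26*3 + 1
3 = 3*1 + 0
Back-substitute:
1 = 79 − 26·3
1 = −26·82 + 27·79
1 = 27·243 − 80·82
1 = −80·1297 + 427·243
1 = 427·1540 − 507·1297
So 1297·(-507) ≡ 1 (mod 1540), hence d ≡ -507 ≡ 1033 (mod 1540).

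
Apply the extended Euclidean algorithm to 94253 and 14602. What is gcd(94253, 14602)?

1

Repeated division:
94253 = 6×14602 + 6641
14602 = 2×6641 + 1320
6641 = 5×1320 + 41
1320 = 32×41 + 8
41 = 5×8 + 1
8 = 8×1 + 0
gcd(94253, 14602) = 1.
Working backward:
1 = 41 − 5·8
1 = −5·1320 + 161·41
1 = 161·6641 − 810·1320
1 = −810·14602 + 1781·6641
1 = 1781·94253 − 11496·14602
So 1 = (1781)·94253 + (-11496)·14602.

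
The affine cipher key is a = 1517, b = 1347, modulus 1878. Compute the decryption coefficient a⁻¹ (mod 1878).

1415

Run Euclid on (1878, 1517):
1878 = 1*1517 + 361
1517 = 4*361 + 73
361 = 4*73 + 69
73 = 1*69 + 4
69 = 17*4 + 1
4 = 4*1 + 0
Since gcd(1517, 1878) = 1, back-substitute to write 1 as a combination:
1 = 69 − 17·4
1 = −17·73 + 18·69
1 = 18·361 − 89·73
1 = −89·1517 + 374·361
1 = 374·1878 − 463·1517
Hence 1517⁻¹ ≡ -463 ≡ 1415 (mod 1878).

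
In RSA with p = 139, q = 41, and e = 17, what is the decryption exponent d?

φ(n) = (p−1)(q−1) = 138·40 = 5520.
Need d with 17·d ≡ 1 (mod 5520). Apply the extended Euclidean algorithm:
5520 = 324*17 + 12
17 = 1*12 + 5
12 = 2*5 + 2
5 = 2*2 + 1
2 = 2*1 + 0
Back-substitute:
1 = 5 − 2·2
1 = −2·12 + 5·5
1 = 5·17 − 7·12
1 = −7·5520 + 2273·17
So 17·2273 ≡ 1 (mod 5520), hence d = 2273.

2273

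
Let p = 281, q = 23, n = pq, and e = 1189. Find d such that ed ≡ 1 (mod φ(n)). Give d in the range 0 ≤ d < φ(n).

φ(n) = (p−1)(q−1) = 280·22 = 6160.
Need d with 1189·d ≡ 1 (mod 6160). Apply the extended Euclidean algorithm:
6160 = 5·1189 + 215
1189 = 5·215 + 114
215 = 1·114 + 101
114 = 1·101 + 13
101 = 7·13 + 10
13 = 1·10 + 3
10 = 3·3 + 1
3 = 3·1 + 0
Back-substitute:
1 = 10 − 3·3
1 = −3·13 + 4·10
1 = 4·101 − 31·13
1 = −31·114 + 35·101
1 = 35·215 − 66·114
1 = −66·1189 + 365·215
1 = 365·6160 − 1891·1189
So 1189·(-1891) ≡ 1 (mod 6160), hence d ≡ -1891 ≡ 4269 (mod 6160).

4269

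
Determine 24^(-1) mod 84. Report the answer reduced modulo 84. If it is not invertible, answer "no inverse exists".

Euclidean algorithm on 84, 24:
84 = 3·24 + 12
24 = 2·12 + 0
gcd(24, 84) = 12 ≠ 1, so 24 has no multiplicative inverse modulo 84.

no inverse exists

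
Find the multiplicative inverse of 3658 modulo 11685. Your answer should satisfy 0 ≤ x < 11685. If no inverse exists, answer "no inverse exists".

3517

gcd(11685, 3658) by repeated division:
11685 = 3×3658 + 711
3658 = 5×711 + 103
711 = 6×103 + 93
103 = 1×93 + 10
93 = 9×10 + 3
10 = 3×3 + 1
3 = 3×1 + 0
Since gcd(3658, 11685) = 1, back-substitute to write 1 as a combination:
1 = 10 − 3·3
1 = −3·93 + 28·10
1 = 28·103 − 31·93
1 = −31·711 + 214·103
1 = 214·3658 − 1101·711
1 = −1101·11685 + 3517·3658
So 3658·3517 ≡ 1 (mod 11685).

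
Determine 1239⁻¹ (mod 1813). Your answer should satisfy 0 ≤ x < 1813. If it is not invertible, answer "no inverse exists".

no inverse exists

Euclidean algorithm on 1813, 1239:
1813 = 1×1239 + 574
1239 = 2×574 + 91
574 = 6×91 + 28
91 = 3×28 + 7
28 = 4×7 + 0
The gcd is 7, not 1, hence no inverse exists.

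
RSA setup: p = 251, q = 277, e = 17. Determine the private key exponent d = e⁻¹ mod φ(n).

24353

φ(n) = (p−1)(q−1) = 250·276 = 69000.
Need d with 17·d ≡ 1 (mod 69000). Apply the extended Euclidean algorithm:
69000 = 4058×17 + 14
17 = 1×14 + 3
14 = 4×3 + 2
3 = 1×2 + 1
2 = 2×1 + 0
Back-substitute:
1 = 3 − 2
1 = −14 + 5·3
1 = 5·17 − 6·14
1 = −6·69000 + 24353·17
So 17·24353 ≡ 1 (mod 69000), hence d = 24353.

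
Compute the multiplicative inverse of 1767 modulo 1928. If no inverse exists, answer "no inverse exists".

479

gcd(1928, 1767) by repeated division:
1928 = 1×1767 + 161
1767 = 10×161 + 157
161 = 1×157 + 4
157 = 39×4 + 1
4 = 4×1 + 0
The gcd is 1. Working backward:
1 = 157 − 39·4
1 = −39·161 + 40·157
1 = 40·1767 − 439·161
1 = −439·1928 + 479·1767
So 1767·479 ≡ 1 (mod 1928).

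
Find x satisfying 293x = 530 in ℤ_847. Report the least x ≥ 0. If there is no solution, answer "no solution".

632

First find gcd(293, 847):
847 = 2×293 + 261
293 = 1×261 + 32
261 = 8×32 + 5
32 = 6×5 + 2
5 = 2×2 + 1
2 = 2×1 + 0
gcd = 1, so a unique solution mod 847 exists.
Back-substitute for the Bézout coefficients:
1 = 5 − 2·2
1 = −2·32 + 13·5
1 = 13·261 − 106·32
1 = −106·293 + 119·261
1 = 119·847 − 344·293
So 293·(-344) ≡ 1 (mod 847), giving 293⁻¹ ≡ 503.
x ≡ 293⁻¹·530 ≡ 503·530 ≡ 632 (mod 847).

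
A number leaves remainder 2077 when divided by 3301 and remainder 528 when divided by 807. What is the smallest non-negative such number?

Write x = 2077 + 3301·k. Then 3301·k ≡ 528 − 2077 ≡ 65 (mod 807).
Need 3301⁻¹ mod 807. Extended Euclid on (807, 73):
807 = 11·73 + 4
73 = 18·4 + 1
4 = 4·1 + 0
Back-substitute:
1 = 73 − 18·4
1 = −18·807 + 199·73
3301⁻¹ ≡ 199 (mod 807), so k ≡ 199·65 ≡ 23 (mod 807).
x = 2077 + 3301·23 = 78000.

78000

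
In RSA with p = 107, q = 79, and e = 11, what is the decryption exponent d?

φ(n) = (p−1)(q−1) = 106·78 = 8268.
Need d with 11·d ≡ 1 (mod 8268). Apply the extended Euclidean algorithm:
8268 = 751×11 + 7
11 = 1×7 + 4
7 = 1×4 + 3
4 = 1×3 + 1
3 = 3×1 + 0
Back-substitute:
1 = 4 − 3
1 = −7 + 2·4
1 = 2·11 − 3·7
1 = −3·8268 + 2255·11
So 11·2255 ≡ 1 (mod 8268), hence d = 2255.

2255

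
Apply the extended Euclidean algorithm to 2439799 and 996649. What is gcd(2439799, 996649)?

1

Repeated division:
2439799 = 2·996649 + 446501
996649 = 2·446501 + 103647
446501 = 4·103647 + 31913
103647 = 3·31913 + 7908
31913 = 4·7908 + 281
7908 = 28·281 + 40
281 = 7·40 + 1
40 = 40·1 + 0
gcd(2439799, 996649) = 1.
Working backward:
1 = 281 − 7·40
1 = −7·7908 + 197·281
1 = 197·31913 − 795·7908
1 = −795·103647 + 2582·31913
1 = 2582·446501 − 11123·103647
1 = −11123·996649 + 24828·446501
1 = 24828·2439799 − 60779·996649
So 1 = (24828)·2439799 + (-60779)·996649.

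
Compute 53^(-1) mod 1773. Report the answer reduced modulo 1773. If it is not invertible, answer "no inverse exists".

Run Euclid on (1773, 53):
1773 = 33×53 + 24
53 = 2×24 + 5
24 = 4×5 + 4
5 = 1×4 + 1
4 = 4×1 + 0
Since gcd(53, 1773) = 1, back-substitute to write 1 as a combination:
1 = 5 − 4
1 = −24 + 5·5
1 = 5·53 − 11·24
1 = −11·1773 + 368·53
So 53·368 ≡ 1 (mod 1773).

368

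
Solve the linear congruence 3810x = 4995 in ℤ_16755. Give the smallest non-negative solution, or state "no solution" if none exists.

First find gcd(3810, 16755):
16755 = 4*3810 + 1515
3810 = 2*1515 + 780
1515 = 1*780 + 735
780 = 1*735 + 45
735 = 16*45 + 15
45 = 3*15 + 0
gcd = 15 and 15 | 4995, so solutions exist. Divide through by 15: 254x ≡ 333 (mod 1117).
Now find 254⁻¹ mod 1117:
1117 = 4×254 + 101
254 = 2×101 + 52
101 = 1×52 + 49
52 = 1×49 + 3
49 = 16×3 + 1
3 = 3×1 + 0
Back-substitute:
1 = 49 − 16·3
1 = −16·52 + 17·49
1 = 17·101 − 33·52
1 = −33·254 + 83·101
1 = 83·1117 − 365·254
So 254·(-365) ≡ 1 (mod 1117), i.e. 254⁻¹ ≡ 752.
Then x ≡ 752·333 ≡ 208 (mod 1117); the smallest non-negative solution is x = 208.

208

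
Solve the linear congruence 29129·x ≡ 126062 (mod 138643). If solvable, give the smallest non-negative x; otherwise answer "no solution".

121665

First find gcd(29129, 138643):
138643 = 4×29129 + 22127
29129 = 1×22127 + 7002
22127 = 3×7002 + 1121
7002 = 6×1121 + 276
1121 = 4×276 + 17
276 = 16×17 + 4
17 = 4×4 + 1
4 = 4×1 + 0
gcd = 1, so a unique solution mod 138643 exists.
Back-substitute for the Bézout coefficients:
1 = 17 − 4·4
1 = −4·276 + 65·17
1 = 65·1121 − 264·276
1 = −264·7002 + 1649·1121
1 = 1649·22127 − 5211·7002
1 = −5211·29129 + 6860·22127
1 = 6860·138643 − 32651·29129
So 29129·(-32651) ≡ 1 (mod 138643), giving 29129⁻¹ ≡ 105992.
x ≡ 29129⁻¹·126062 ≡ 105992·126062 ≡ 121665 (mod 138643).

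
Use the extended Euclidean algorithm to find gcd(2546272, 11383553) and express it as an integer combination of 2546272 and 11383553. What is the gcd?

1

Repeated division:
11383553 = 4*2546272 + 1198465
2546272 = 2*1198465 + 149342
1198465 = 8*149342 + 3729
149342 = 40*3729 + 182
3729 = 20*182 + 89
182 = 2*89 + 4
89 = 22*4 + 1
4 = 4*1 + 0
gcd(2546272, 11383553) = 1.
Express as a combination:
1 = 89 − 22·4
1 = −22·182 + 45·89
1 = 45·3729 − 922·182
1 = −922·149342 + 36925·3729
1 = 36925·1198465 − 296322·149342
1 = −296322·2546272 + 629569·1198465
1 = 629569·11383553 − 2814598·2546272
So 1 = (629569)·11383553 + (-2814598)·2546272.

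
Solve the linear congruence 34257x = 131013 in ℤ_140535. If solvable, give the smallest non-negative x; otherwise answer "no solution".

First find gcd(34257, 140535):
140535 = 4×34257 + 3507
34257 = 9×3507 + 2694
3507 = 1×2694 + 813
2694 = 3×813 + 255
813 = 3×255 + 48
255 = 5×48 + 15
48 = 3×15 + 3
15 = 5×3 + 0
gcd = 3 and 3 | 131013, so solutions exist. Divide through by 3: 11419x ≡ 43671 (mod 46845).
Now find 11419⁻¹ mod 46845:
46845 = 4×11419 + 1169
11419 = 9×1169 + 898
1169 = 1×898 + 271
898 = 3×271 + 85
271 = 3×85 + 16
85 = 5×16 + 5
16 = 3×5 + 1
5 = 5×1 + 0
Back-substitute:
1 = 16 − 3·5
1 = −3·85 + 16·16
1 = 16·271 − 51·85
1 = −51·898 + 169·271
1 = 169·1169 − 220·898
1 = −220·11419 + 2149·1169
1 = 2149·46845 − 8816·11419
So 11419·(-8816) ≡ 1 (mod 46845), i.e. 11419⁻¹ ≡ 38029.
Then x ≡ 38029·43671 ≡ 15519 (mod 46845); the smallest non-negative solution is x = 15519.

15519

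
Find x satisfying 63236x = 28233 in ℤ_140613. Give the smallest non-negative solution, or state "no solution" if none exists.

First find gcd(63236, 140613):
140613 = 2*63236 + 14141
63236 = 4*14141 + 6672
14141 = 2*6672 + 797
6672 = 8*797 + 296
797 = 2*296 + 205
296 = 1*205 + 91
205 = 2*91 + 23
91 = 3*23 + 22
23 = 1*22 + 1
22 = 22*1 + 0
gcd = 1, so a unique solution mod 140613 exists.
Back-substitute for the Bézout coefficients:
1 = 23 − 22
1 = −91 + 4·23
1 = 4·205 − 9·91
1 = −9·296 + 13·205
1 = 13·797 − 35·296
1 = −35·6672 + 293·797
1 = 293·14141 − 621·6672
1 = −621·63236 + 2777·14141
1 = 2777·140613 − 6175·63236
So 63236·(-6175) ≡ 1 (mod 140613), giving 63236⁻¹ ≡ 134438.
x ≡ 63236⁻¹·28233 ≡ 134438·28233 ≡ 21345 (mod 140613).

21345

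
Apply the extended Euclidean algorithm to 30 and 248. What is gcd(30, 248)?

Apply Euclid's algorithm to 248 and 30:
248 = 8×30 + 8
30 = 3×8 + 6
8 = 1×6 + 2
6 = 3×2 + 0
gcd(30, 248) = 2.
Express as a combination:
2 = 8 − 6
2 = −30 + 4·8
2 = 4·248 − 33·30
So 2 = (4)·248 + (-33)·30.

2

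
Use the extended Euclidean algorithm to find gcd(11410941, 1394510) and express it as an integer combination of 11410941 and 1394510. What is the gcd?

1

Repeated division:
11410941 = 8×1394510 + 254861
1394510 = 5×254861 + 120205
254861 = 2×120205 + 14451
120205 = 8×14451 + 4597
14451 = 3×4597 + 660
4597 = 6×660 + 637
660 = 1×637 + 23
637 = 27×23 + 16
23 = 1×16 + 7
16 = 2×7 + 2
7 = 3×2 + 1
2 = 2×1 + 0
gcd(11410941, 1394510) = 1.
Working backward:
1 = 7 − 3·2
1 = −3·16 + 7·7
1 = 7·23 − 10·16
1 = −10·637 + 277·23
1 = 277·660 − 287·637
1 = −287·4597 + 1999·660
1 = 1999·14451 − 6284·4597
1 = −6284·120205 + 52271·14451
1 = 52271·254861 − 110826·120205
1 = −110826·1394510 + 606401·254861
1 = 606401·11410941 − 4962034·1394510
So 1 = (606401)·11410941 + (-4962034)·1394510.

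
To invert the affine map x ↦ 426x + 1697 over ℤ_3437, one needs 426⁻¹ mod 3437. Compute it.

1896

Extended Euclidean algorithm:
3437 = 8*426 + 29
426 = 14*29 + 20
29 = 1*20 + 9
20 = 2*9 + 2
9 = 4*2 + 1
2 = 2*1 + 0
Since gcd(426, 3437) = 1, back-substitute to write 1 as a combination:
1 = 9 − 4·2
1 = −4·20 + 9·9
1 = 9·29 − 13·20
1 = −13·426 + 191·29
1 = 191·3437 − 1541·426
Thus 426·(-1541) ≡ 1 (mod 3437); reducing, -1541 mod 3437 = 1896.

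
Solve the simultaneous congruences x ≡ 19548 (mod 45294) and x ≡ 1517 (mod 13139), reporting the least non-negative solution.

Write x = 19548 + 45294·k. Then 45294·k ≡ 1517 − 19548 ≡ 8247 (mod 13139).
Need 45294⁻¹ mod 13139. Extended Euclid on (13139, 5877):
13139 = 2×5877 + 1385
5877 = 4×1385 + 337
1385 = 4×337 + 37
337 = 9×37 + 4
37 = 9×4 + 1
4 = 4×1 + 0
Back-substitute:
1 = 37 − 9·4
1 = −9·337 + 82·37
1 = 82·1385 − 337·337
1 = −337·5877 + 1430·1385
1 = 1430·13139 − 3197·5877
45294⁻¹ ≡ 9942 (mod 13139), so k ≡ 9942·8247 ≡ 4314 (mod 13139).
x = 19548 + 45294·4314 = 195417864.

195417864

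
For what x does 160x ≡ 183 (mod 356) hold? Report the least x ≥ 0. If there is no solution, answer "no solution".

gcd(160, 356):
356 = 2*160 + 36
160 = 4*36 + 16
36 = 2*16 + 4
16 = 4*4 + 0
gcd = 4, but 4 ∤ 183, so the congruence has no solution.

no solution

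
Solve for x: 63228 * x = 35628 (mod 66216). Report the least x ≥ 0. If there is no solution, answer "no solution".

1495

First find gcd(63228, 66216):
66216 = 1·63228 + 2988
63228 = 21·2988 + 480
2988 = 6·480 + 108
480 = 4·108 + 48
108 = 2·48 + 12
48 = 4·12 + 0
gcd = 12 and 12 | 35628, so solutions exist. Divide through by 12: 5269x ≡ 2969 (mod 5518).
Now find 5269⁻¹ mod 5518:
5518 = 1*5269 + 249
5269 = 21*249 + 40
249 = 6*40 + 9
40 = 4*9 + 4
9 = 2*4 + 1
4 = 4*1 + 0
Back-substitute:
1 = 9 − 2·4
1 = −2·40 + 9·9
1 = 9·249 − 56·40
1 = −56·5269 + 1185·249
1 = 1185·5518 − 1241·5269
So 5269·(-1241) ≡ 1 (mod 5518), i.e. 5269⁻¹ ≡ 4277.
Then x ≡ 4277·2969 ≡ 1495 (mod 5518); the smallest non-negative solution is x = 1495.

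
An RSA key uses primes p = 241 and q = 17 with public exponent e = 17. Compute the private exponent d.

φ(n) = (p−1)(q−1) = 240·16 = 3840.
Need d with 17·d ≡ 1 (mod 3840). Apply the extended Euclidean algorithm:
3840 = 225×17 + 15
17 = 1×15 + 2
15 = 7×2 + 1
2 = 2×1 + 0
Back-substitute:
1 = 15 − 7·2
1 = −7·17 + 8·15
1 = 8·3840 − 1807·17
So 17·(-1807) ≡ 1 (mod 3840), hence d ≡ -1807 ≡ 2033 (mod 3840).

2033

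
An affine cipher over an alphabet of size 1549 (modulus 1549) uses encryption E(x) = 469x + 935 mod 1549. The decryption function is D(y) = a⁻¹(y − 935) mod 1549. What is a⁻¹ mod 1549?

1189

Run Euclid on (1549, 469):
1549 = 3·469 + 142
469 = 3·142 + 43
142 = 3·43 + 13
43 = 3·13 + 4
13 = 3·4 + 1
4 = 4·1 + 0
gcd = 1, so the inverse exists. Back-substitute:
1 = 13 − 3·4
1 = −3·43 + 10·13
1 = 10·142 − 33·43
1 = −33·469 + 109·142
1 = 109·1549 − 360·469
Hence 469⁻¹ ≡ -360 ≡ 1189 (mod 1549).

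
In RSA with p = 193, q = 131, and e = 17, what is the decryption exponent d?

φ(n) = (p−1)(q−1) = 192·130 = 24960.
Need d with 17·d ≡ 1 (mod 24960). Apply the extended Euclidean algorithm:
24960 = 1468×17 + 4
17 = 4×4 + 1
4 = 4×1 + 0
Back-substitute:
1 = 17 − 4·4
1 = −4·24960 + 5873·17
So 17·5873 ≡ 1 (mod 24960), hence d = 5873.

5873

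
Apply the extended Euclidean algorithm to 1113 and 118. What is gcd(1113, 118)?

Apply Euclid's algorithm to 1113 and 118:
1113 = 9·118 + 51
118 = 2·51 + 16
51 = 3·16 + 3
16 = 5·3 + 1
3 = 3·1 + 0
gcd(1113, 118) = 1.
Working backward:
1 = 16 − 5·3
1 = −5·51 + 16·16
1 = 16·118 − 37·51
1 = −37·1113 + 349·118
So 1 = (-37)·1113 + (349)·118.

1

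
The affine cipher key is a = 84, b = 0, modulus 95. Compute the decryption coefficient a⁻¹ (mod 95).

Run Euclid on (95, 84):
95 = 1×84 + 11
84 = 7×11 + 7
11 = 1×7 + 4
7 = 1×4 + 3
4 = 1×3 + 1
3 = 3×1 + 0
Since gcd(84, 95) = 1, back-substitute to write 1 as a combination:
1 = 4 − 3
1 = −7 + 2·4
1 = 2·11 − 3·7
1 = −3·84 + 23·11
1 = 23·95 − 26·84
So 84·(-26) ≡ 1 (mod 95), and -26 ≡ 69 (mod 95).

69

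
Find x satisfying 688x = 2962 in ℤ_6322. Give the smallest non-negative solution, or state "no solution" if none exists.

2421

First find gcd(688, 6322):
6322 = 9×688 + 130
688 = 5×130 + 38
130 = 3×38 + 16
38 = 2×16 + 6
16 = 2×6 + 4
6 = 1×4 + 2
4 = 2×2 + 0
gcd = 2 and 2 | 2962, so solutions exist. Divide through by 2: 344x ≡ 1481 (mod 3161).
Now find 344⁻¹ mod 3161:
3161 = 9×344 + 65
344 = 5×65 + 19
65 = 3×19 + 8
19 = 2×8 + 3
8 = 2×3 + 2
3 = 1×2 + 1
2 = 2×1 + 0
Back-substitute:
1 = 3 − 2
1 = −8 + 3·3
1 = 3·19 − 7·8
1 = −7·65 + 24·19
1 = 24·344 − 127·65
1 = −127·3161 + 1167·344
So 344⁻¹ ≡ 1167 (mod 3161).
Then x ≡ 1167·1481 ≡ 2421 (mod 3161); the smallest non-negative solution is x = 2421.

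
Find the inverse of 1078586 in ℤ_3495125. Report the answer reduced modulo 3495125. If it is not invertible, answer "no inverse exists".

588641

Apply the Euclidean algorithm to 3495125 and 1078586:
3495125 = 3·1078586 + 259367
1078586 = 4·259367 + 41118
259367 = 6·41118 + 12659
41118 = 3·12659 + 3141
12659 = 4·3141 + 95
3141 = 33·95 + 6
95 = 15·6 + 5
6 = 1·5 + 1
5 = 5·1 + 0
The gcd is 1. Working backward:
1 = 6 − 5
1 = −95 + 16·6
1 = 16·3141 − 529·95
1 = −529·12659 + 2132·3141
1 = 2132·41118 − 6925·12659
1 = −6925·259367 + 43682·41118
1 = 43682·1078586 − 181653·259367
1 = −181653·3495125 + 588641·1078586
So 1078586·588641 ≡ 1 (mod 3495125).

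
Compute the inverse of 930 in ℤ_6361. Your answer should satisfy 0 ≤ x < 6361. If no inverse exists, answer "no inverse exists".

Run Euclid on (6361, 930):
6361 = 6*930 + 781
930 = 1*781 + 149
781 = 5*149 + 36
149 = 4*36 + 5
36 = 7*5 + 1
5 = 5*1 + 0
gcd = 1, so the inverse exists. Back-substitute:
1 = 36 − 7·5
1 = −7·149 + 29·36
1 = 29·781 − 152·149
1 = −152·930 + 181·781
1 = 181·6361 − 1238·930
Hence 930⁻¹ ≡ -1238 ≡ 5123 (mod 6361).

5123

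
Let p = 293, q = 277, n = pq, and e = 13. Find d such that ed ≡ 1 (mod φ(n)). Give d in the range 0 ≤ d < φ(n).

30997

φ(n) = (p−1)(q−1) = 292·276 = 80592.
Need d with 13·d ≡ 1 (mod 80592). Apply the extended Euclidean algorithm:
80592 = 6199·13 + 5
13 = 2·5 + 3
5 = 1·3 + 2
3 = 1·2 + 1
2 = 2·1 + 0
Back-substitute:
1 = 3 − 2
1 = −5 + 2·3
1 = 2·13 − 5·5
1 = −5·80592 + 30997·13
So 13·30997 ≡ 1 (mod 80592), hence d = 30997.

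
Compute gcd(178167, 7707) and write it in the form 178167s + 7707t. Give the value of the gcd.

3

Apply Euclid's algorithm to 178167 and 7707:
178167 = 23*7707 + 906
7707 = 8*906 + 459
906 = 1*459 + 447
459 = 1*447 + 12
447 = 37*12 + 3
12 = 4*3 + 0
gcd(178167, 7707) = 3.
Express as a combination:
3 = 447 − 37·12
3 = −37·459 + 38·447
3 = 38·906 − 75·459
3 = −75·7707 + 638·906
3 = 638·178167 − 14749·7707
So 3 = (638)·178167 + (-14749)·7707.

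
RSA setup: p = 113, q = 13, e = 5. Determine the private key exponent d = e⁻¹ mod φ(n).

φ(n) = (p−1)(q−1) = 112·12 = 1344.
Need d with 5·d ≡ 1 (mod 1344). Apply the extended Euclidean algorithm:
1344 = 268×5 + 4
5 = 1×4 + 1
4 = 4×1 + 0
Back-substitute:
1 = 5 − 4
1 = −1344 + 269·5
So 5·269 ≡ 1 (mod 1344), hence d = 269.

269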